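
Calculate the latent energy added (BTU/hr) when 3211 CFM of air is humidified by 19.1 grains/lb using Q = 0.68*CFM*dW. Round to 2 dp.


Q = 0.68 * 3211 * 19.1 = 41704.47 BTU/hr

41704.47 BTU/hr


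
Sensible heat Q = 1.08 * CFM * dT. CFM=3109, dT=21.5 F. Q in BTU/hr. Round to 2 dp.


Q = 1.08 * 3109 * 21.5 = 72190.98 BTU/hr

72190.98 BTU/hr


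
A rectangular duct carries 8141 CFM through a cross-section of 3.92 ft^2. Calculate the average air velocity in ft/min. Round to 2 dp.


V = 8141 / 3.92 = 2076.79 ft/min

2076.79 ft/min


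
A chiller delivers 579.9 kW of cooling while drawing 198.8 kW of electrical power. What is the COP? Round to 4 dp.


COP = 579.9 / 198.8 = 2.9170

2.9170


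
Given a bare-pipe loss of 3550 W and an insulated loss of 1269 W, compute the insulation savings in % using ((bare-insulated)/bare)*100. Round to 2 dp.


Savings = ((3550-1269)/3550)*100 = 64.25 %

64.25 %


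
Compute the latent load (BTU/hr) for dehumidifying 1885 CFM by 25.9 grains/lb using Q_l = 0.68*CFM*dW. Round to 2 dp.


Q = 0.68 * 1885 * 25.9 = 33198.62 BTU/hr

33198.62 BTU/hr


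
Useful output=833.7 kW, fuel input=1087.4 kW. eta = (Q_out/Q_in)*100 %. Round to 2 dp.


eta = (833.7/1087.4)*100 = 76.67 %

76.67 %


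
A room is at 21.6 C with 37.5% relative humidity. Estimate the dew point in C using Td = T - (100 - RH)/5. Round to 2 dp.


Td = 21.6 - (100-37.5)/5 = 9.10 C

9.10 C


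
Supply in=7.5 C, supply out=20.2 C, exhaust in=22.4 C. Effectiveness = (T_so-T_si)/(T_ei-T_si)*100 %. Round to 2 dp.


eff = (20.2-7.5)/(22.4-7.5)*100 = 85.23 %

85.23 %


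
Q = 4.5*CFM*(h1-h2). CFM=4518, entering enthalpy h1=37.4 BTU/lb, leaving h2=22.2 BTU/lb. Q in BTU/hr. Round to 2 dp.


Q = 4.5 * 4518 * (37.4 - 22.2) = 309031.20 BTU/hr

309031.20 BTU/hr


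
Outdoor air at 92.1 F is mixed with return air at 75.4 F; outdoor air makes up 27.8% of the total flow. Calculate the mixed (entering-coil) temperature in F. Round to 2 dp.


T_mix = 75.4 + (27.8/100)*(92.1-75.4) = 80.04 F

80.04 F


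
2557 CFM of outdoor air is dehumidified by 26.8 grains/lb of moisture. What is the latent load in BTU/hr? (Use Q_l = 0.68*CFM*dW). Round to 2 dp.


Q = 0.68 * 2557 * 26.8 = 46598.77 BTU/hr

46598.77 BTU/hr


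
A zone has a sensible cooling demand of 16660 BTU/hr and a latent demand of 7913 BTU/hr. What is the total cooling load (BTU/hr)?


Qt = 16660 + 7913 = 24573 BTU/hr

24573 BTU/hr


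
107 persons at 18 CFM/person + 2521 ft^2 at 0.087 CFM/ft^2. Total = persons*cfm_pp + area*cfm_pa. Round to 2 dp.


Total = 107*18 + 2521*0.087 = 2145.33 CFM

2145.33 CFM


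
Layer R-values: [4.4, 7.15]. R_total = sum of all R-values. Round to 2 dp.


R_total = 4.4 + 7.15 = 11.55

11.55


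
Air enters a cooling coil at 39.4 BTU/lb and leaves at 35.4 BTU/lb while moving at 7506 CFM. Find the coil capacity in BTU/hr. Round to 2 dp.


Q = 4.5 * 7506 * (39.4 - 35.4) = 135108.00 BTU/hr

135108.00 BTU/hr


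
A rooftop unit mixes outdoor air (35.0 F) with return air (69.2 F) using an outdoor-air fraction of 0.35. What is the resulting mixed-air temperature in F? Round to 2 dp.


T_mix = 0.35*35.0 + 0.65*69.2 = 57.23 F

57.23 F


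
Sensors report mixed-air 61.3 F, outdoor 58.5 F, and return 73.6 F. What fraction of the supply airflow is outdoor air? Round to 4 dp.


frac = (61.3 - 73.6) / (58.5 - 73.6) = 0.8146

0.8146


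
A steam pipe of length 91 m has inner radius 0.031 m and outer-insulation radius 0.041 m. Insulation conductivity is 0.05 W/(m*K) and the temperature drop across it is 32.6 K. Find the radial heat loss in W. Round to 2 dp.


Q = 2*pi*0.05*91*32.6/ln(0.041/0.031) = 3333.46 W

3333.46 W


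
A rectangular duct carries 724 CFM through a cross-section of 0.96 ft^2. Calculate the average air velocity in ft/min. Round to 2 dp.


V = 724 / 0.96 = 754.17 ft/min

754.17 ft/min


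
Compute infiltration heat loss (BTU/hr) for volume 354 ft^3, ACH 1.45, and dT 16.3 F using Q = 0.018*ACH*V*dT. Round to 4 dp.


Q = 0.018 * 1.45 * 354 * 16.3 = 150.6022 BTU/hr

150.6022 BTU/hr


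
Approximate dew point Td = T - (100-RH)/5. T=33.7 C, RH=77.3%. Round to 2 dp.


Td = 33.7 - (100-77.3)/5 = 29.16 C

29.16 C


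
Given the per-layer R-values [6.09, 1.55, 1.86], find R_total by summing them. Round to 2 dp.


R_total = 6.09 + 1.55 + 1.86 = 9.50

9.50


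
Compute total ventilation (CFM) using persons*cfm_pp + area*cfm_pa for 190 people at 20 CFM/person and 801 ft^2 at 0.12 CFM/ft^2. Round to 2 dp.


Total = 190*20 + 801*0.12 = 3896.12 CFM

3896.12 CFM


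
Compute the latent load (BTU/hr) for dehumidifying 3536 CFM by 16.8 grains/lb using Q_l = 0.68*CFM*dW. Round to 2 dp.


Q = 0.68 * 3536 * 16.8 = 40395.26 BTU/hr

40395.26 BTU/hr


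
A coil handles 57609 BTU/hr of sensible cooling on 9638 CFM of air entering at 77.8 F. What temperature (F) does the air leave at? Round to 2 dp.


dT = 57609/(1.08*9638) = 5.5345
T_leave = 77.8 - 5.5345 = 72.27 F

72.27 F


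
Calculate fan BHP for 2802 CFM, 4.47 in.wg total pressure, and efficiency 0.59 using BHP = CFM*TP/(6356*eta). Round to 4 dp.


BHP = 2802 * 4.47 / (6356 * 0.59) = 3.3399 hp

3.3399 hp


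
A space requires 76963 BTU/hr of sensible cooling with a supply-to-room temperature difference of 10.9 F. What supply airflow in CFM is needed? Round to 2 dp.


CFM = 76963 / (1.08 * 10.9) = 6537.80

6537.80 CFM


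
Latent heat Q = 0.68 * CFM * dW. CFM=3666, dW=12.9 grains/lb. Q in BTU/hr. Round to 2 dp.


Q = 0.68 * 3666 * 12.9 = 32158.15 BTU/hr

32158.15 BTU/hr


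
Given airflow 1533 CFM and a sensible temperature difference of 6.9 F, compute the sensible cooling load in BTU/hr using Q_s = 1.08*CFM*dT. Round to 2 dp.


Q = 1.08 * 1533 * 6.9 = 11423.92 BTU/hr

11423.92 BTU/hr


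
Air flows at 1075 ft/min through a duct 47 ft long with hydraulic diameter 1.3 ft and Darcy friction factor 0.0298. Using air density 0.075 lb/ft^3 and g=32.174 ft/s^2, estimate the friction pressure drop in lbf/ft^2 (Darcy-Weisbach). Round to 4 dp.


v_fps = 1075/60 = 17.9167 ft/s
dp = 0.0298*(47/1.3)*0.075*17.9167^2/(2*32.174) = 0.4031 lbf/ft^2

0.4031 lbf/ft^2


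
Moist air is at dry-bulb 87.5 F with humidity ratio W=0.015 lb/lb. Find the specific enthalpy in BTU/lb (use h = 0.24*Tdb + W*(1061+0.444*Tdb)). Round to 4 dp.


h = 0.24*87.5 + 0.015*(1061+0.444*87.5) = 37.4978 BTU/lb

37.4978 BTU/lb


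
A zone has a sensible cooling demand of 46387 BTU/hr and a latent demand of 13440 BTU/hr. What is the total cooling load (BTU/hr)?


Qt = 46387 + 13440 = 59827 BTU/hr

59827 BTU/hr


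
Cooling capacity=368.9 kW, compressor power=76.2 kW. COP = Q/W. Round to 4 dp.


COP = 368.9 / 76.2 = 4.8412

4.8412


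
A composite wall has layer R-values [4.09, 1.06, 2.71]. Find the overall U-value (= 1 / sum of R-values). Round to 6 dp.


R_total = 4.09 + 1.06 + 2.71 = 7.86
U = 1/7.86 = 0.127226

0.127226


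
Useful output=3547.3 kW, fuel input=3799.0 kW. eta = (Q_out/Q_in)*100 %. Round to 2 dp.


eta = (3547.3/3799.0)*100 = 93.37 %

93.37 %


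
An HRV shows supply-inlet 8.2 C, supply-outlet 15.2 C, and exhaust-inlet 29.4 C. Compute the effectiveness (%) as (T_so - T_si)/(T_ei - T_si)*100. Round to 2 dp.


eff = (15.2-8.2)/(29.4-8.2)*100 = 33.02 %

33.02 %


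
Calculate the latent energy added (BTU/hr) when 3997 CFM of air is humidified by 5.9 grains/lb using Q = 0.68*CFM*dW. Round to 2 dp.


Q = 0.68 * 3997 * 5.9 = 16035.96 BTU/hr

16035.96 BTU/hr


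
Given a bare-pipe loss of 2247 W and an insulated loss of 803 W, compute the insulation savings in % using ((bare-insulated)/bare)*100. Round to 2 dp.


Savings = ((2247-803)/2247)*100 = 64.26 %

64.26 %


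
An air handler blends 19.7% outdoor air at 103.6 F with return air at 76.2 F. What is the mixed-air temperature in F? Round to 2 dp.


T_mix = 76.2 + (19.7/100)*(103.6-76.2) = 81.60 F

81.60 F


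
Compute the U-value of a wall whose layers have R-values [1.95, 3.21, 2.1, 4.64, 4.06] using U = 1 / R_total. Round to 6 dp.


R_total = 1.95 + 3.21 + 2.1 + 4.64 + 4.06 = 15.96
U = 1/15.96 = 0.062657

0.062657


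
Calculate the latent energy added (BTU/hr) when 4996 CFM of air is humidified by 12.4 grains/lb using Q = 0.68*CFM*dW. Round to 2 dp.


Q = 0.68 * 4996 * 12.4 = 42126.27 BTU/hr

42126.27 BTU/hr


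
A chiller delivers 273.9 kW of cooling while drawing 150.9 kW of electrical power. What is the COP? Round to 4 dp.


COP = 273.9 / 150.9 = 1.8151

1.8151


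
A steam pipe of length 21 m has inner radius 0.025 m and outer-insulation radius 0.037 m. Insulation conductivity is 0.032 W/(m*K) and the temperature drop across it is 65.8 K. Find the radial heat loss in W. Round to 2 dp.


Q = 2*pi*0.032*21*65.8/ln(0.037/0.025) = 708.67 W

708.67 W


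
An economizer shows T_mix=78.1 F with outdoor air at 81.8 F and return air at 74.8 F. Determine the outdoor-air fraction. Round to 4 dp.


frac = (78.1 - 74.8) / (81.8 - 74.8) = 0.4714

0.4714


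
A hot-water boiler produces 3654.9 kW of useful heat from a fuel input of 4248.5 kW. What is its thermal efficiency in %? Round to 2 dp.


eta = (3654.9/4248.5)*100 = 86.03 %

86.03 %


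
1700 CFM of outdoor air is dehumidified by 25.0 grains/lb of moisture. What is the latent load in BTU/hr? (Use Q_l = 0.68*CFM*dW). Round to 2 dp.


Q = 0.68 * 1700 * 25.0 = 28900.00 BTU/hr

28900.00 BTU/hr


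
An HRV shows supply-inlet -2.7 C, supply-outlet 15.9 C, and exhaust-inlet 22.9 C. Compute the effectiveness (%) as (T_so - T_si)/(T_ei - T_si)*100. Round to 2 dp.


eff = (15.9-(-2.7))/(22.9-(-2.7))*100 = 72.66 %

72.66 %


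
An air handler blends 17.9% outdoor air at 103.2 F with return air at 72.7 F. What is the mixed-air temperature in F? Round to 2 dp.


T_mix = 72.7 + (17.9/100)*(103.2-72.7) = 78.16 F

78.16 F


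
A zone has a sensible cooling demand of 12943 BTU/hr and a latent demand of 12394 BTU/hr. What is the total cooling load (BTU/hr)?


Qt = 12943 + 12394 = 25337 BTU/hr

25337 BTU/hr


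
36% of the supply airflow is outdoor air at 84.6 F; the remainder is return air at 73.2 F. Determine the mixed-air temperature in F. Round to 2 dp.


T_mix = 0.36*84.6 + 0.64*73.2 = 77.30 F

77.30 F


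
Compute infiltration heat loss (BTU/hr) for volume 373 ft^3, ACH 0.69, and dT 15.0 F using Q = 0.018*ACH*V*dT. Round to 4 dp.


Q = 0.018 * 0.69 * 373 * 15.0 = 69.4899 BTU/hr

69.4899 BTU/hr


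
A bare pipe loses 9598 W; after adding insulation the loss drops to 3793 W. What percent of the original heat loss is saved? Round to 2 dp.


Savings = ((9598-3793)/9598)*100 = 60.48 %

60.48 %


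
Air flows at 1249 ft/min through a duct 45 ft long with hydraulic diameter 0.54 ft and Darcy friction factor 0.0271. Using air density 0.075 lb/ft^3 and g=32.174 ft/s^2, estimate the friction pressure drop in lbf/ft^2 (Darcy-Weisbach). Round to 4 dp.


v_fps = 1249/60 = 20.8167 ft/s
dp = 0.0271*(45/0.54)*0.075*20.8167^2/(2*32.174) = 1.1406 lbf/ft^2

1.1406 lbf/ft^2


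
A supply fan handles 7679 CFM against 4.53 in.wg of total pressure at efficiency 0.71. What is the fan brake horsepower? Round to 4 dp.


BHP = 7679 * 4.53 / (6356 * 0.71) = 7.7083 hp

7.7083 hp


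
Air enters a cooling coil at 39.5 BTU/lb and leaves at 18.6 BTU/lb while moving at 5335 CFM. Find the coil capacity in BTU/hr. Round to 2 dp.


Q = 4.5 * 5335 * (39.5 - 18.6) = 501756.75 BTU/hr

501756.75 BTU/hr


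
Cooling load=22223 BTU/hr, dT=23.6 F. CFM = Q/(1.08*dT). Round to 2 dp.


CFM = 22223 / (1.08 * 23.6) = 871.90

871.90 CFM


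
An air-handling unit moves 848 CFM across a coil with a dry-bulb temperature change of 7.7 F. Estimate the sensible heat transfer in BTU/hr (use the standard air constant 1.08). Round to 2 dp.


Q = 1.08 * 848 * 7.7 = 7051.97 BTU/hr

7051.97 BTU/hr


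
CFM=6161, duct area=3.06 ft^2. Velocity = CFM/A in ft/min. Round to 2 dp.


V = 6161 / 3.06 = 2013.40 ft/min

2013.40 ft/min


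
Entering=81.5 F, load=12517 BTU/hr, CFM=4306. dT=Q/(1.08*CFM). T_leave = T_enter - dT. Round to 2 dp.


dT = 12517/(1.08*4306) = 2.6916
T_leave = 81.5 - 2.6916 = 78.81 F

78.81 F


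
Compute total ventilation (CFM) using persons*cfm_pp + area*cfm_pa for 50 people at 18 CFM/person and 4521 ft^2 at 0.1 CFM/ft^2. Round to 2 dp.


Total = 50*18 + 4521*0.1 = 1352.10 CFM

1352.10 CFM


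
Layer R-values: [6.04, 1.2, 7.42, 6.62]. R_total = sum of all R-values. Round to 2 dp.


R_total = 6.04 + 1.2 + 7.42 + 6.62 = 21.28

21.28


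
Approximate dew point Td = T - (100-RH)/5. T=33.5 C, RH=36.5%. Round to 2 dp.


Td = 33.5 - (100-36.5)/5 = 20.80 C

20.80 C


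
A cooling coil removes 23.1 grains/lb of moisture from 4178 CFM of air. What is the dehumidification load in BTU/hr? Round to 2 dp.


Q = 0.68 * 4178 * 23.1 = 65628.02 BTU/hr

65628.02 BTU/hr


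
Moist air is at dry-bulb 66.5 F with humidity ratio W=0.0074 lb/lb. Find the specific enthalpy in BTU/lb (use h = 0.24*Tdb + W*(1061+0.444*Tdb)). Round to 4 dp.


h = 0.24*66.5 + 0.0074*(1061+0.444*66.5) = 24.0299 BTU/lb

24.0299 BTU/lb


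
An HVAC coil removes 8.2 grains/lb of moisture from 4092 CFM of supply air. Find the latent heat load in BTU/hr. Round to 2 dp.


Q = 0.68 * 4092 * 8.2 = 22816.99 BTU/hr

22816.99 BTU/hr


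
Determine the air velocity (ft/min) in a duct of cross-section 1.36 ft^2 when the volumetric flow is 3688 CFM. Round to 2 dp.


V = 3688 / 1.36 = 2711.76 ft/min

2711.76 ft/min


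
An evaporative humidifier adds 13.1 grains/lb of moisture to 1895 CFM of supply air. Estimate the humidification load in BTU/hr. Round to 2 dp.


Q = 0.68 * 1895 * 13.1 = 16880.66 BTU/hr

16880.66 BTU/hr


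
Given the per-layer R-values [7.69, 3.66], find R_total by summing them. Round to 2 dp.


R_total = 7.69 + 3.66 = 11.35

11.35


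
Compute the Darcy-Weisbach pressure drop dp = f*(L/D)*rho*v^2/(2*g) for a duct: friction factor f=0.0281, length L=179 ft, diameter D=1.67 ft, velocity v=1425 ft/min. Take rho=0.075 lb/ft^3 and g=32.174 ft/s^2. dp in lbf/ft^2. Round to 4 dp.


v_fps = 1425/60 = 23.75 ft/s
dp = 0.0281*(179/1.67)*0.075*23.75^2/(2*32.174) = 1.9801 lbf/ft^2

1.9801 lbf/ft^2


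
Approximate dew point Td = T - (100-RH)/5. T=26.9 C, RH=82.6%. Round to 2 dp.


Td = 26.9 - (100-82.6)/5 = 23.42 C

23.42 C


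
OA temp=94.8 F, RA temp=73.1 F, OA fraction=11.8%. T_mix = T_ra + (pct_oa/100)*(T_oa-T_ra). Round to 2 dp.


T_mix = 73.1 + (11.8/100)*(94.8-73.1) = 75.66 F

75.66 F


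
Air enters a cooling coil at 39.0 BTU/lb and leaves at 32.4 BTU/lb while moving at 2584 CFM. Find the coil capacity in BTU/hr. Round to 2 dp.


Q = 4.5 * 2584 * (39.0 - 32.4) = 76744.80 BTU/hr

76744.80 BTU/hr


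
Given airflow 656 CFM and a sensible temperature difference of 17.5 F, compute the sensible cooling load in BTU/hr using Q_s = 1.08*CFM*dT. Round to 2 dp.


Q = 1.08 * 656 * 17.5 = 12398.40 BTU/hr

12398.40 BTU/hr


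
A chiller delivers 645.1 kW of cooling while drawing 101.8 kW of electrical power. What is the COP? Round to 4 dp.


COP = 645.1 / 101.8 = 6.3369

6.3369


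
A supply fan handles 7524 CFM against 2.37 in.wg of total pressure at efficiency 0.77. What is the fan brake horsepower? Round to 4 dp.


BHP = 7524 * 2.37 / (6356 * 0.77) = 3.6435 hp

3.6435 hp


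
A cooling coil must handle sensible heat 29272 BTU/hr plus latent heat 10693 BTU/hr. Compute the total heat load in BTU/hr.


Qt = 29272 + 10693 = 39965 BTU/hr

39965 BTU/hr


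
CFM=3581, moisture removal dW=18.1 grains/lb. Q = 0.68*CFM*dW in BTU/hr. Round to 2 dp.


Q = 0.68 * 3581 * 18.1 = 44074.95 BTU/hr

44074.95 BTU/hr


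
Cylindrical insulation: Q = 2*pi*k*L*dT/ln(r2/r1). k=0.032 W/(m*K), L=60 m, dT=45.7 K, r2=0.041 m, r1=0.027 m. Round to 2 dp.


Q = 2*pi*0.032*60*45.7/ln(0.041/0.027) = 1319.76 W

1319.76 W


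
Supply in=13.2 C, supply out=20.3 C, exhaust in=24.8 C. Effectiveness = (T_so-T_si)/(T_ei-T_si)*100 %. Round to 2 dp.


eff = (20.3-13.2)/(24.8-13.2)*100 = 61.21 %

61.21 %


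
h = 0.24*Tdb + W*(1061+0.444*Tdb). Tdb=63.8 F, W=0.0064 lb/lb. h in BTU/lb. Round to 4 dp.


h = 0.24*63.8 + 0.0064*(1061+0.444*63.8) = 22.2837 BTU/lb

22.2837 BTU/lb


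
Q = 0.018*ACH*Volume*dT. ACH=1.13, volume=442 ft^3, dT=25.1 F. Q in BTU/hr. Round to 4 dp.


Q = 0.018 * 1.13 * 442 * 25.1 = 225.6560 BTU/hr

225.6560 BTU/hr


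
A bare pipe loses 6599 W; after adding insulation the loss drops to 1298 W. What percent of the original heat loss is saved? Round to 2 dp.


Savings = ((6599-1298)/6599)*100 = 80.33 %

80.33 %


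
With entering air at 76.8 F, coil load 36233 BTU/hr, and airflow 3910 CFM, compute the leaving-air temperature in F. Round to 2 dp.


dT = 36233/(1.08*3910) = 8.5803
T_leave = 76.8 - 8.5803 = 68.22 F

68.22 F


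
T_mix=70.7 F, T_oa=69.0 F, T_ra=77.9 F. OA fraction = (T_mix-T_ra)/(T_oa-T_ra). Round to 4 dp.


frac = (70.7 - 77.9) / (69.0 - 77.9) = 0.8090

0.8090


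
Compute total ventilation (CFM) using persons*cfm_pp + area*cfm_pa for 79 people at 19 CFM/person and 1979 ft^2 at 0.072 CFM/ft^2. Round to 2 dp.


Total = 79*19 + 1979*0.072 = 1643.49 CFM

1643.49 CFM


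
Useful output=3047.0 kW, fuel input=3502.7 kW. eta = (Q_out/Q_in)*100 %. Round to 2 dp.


eta = (3047.0/3502.7)*100 = 86.99 %

86.99 %


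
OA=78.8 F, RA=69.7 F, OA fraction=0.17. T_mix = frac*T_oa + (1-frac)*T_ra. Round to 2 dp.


T_mix = 0.17*78.8 + 0.83*69.7 = 71.25 F

71.25 F


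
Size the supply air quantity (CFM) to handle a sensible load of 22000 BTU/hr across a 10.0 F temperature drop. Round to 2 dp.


CFM = 22000 / (1.08 * 10.0) = 2037.04

2037.04 CFM


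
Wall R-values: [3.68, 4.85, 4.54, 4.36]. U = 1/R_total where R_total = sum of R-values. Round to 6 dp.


R_total = 3.68 + 4.85 + 4.54 + 4.36 = 17.43
U = 1/17.43 = 0.057372

0.057372


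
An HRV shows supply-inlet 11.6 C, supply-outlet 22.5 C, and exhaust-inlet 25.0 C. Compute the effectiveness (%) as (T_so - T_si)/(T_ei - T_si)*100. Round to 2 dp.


eff = (22.5-11.6)/(25.0-11.6)*100 = 81.34 %

81.34 %


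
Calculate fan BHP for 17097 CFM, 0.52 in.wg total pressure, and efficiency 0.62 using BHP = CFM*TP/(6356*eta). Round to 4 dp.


BHP = 17097 * 0.52 / (6356 * 0.62) = 2.2560 hp

2.2560 hp


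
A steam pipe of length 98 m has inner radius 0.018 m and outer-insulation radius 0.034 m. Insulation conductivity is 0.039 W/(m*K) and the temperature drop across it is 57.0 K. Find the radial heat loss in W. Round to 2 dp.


Q = 2*pi*0.039*98*57.0/ln(0.034/0.018) = 2152.27 W

2152.27 W


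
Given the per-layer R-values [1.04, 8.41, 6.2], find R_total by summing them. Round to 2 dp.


R_total = 1.04 + 8.41 + 6.2 = 15.65

15.65


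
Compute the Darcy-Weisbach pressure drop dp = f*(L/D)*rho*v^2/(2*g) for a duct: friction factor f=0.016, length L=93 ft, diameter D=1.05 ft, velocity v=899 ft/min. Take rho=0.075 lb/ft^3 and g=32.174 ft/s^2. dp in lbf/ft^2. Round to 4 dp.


v_fps = 899/60 = 14.9833 ft/s
dp = 0.016*(93/1.05)*0.075*14.9833^2/(2*32.174) = 0.3708 lbf/ft^2

0.3708 lbf/ft^2


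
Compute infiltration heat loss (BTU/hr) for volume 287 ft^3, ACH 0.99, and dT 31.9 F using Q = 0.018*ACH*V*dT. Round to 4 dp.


Q = 0.018 * 0.99 * 287 * 31.9 = 163.1474 BTU/hr

163.1474 BTU/hr


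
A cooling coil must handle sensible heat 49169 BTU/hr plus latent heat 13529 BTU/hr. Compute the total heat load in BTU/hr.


Qt = 49169 + 13529 = 62698 BTU/hr

62698 BTU/hr


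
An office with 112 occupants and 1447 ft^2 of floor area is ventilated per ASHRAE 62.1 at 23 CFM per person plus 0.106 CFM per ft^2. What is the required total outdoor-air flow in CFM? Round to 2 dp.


Total = 112*23 + 1447*0.106 = 2729.38 CFM

2729.38 CFM


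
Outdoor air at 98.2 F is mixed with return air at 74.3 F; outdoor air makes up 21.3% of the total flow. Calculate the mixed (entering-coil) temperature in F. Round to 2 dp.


T_mix = 74.3 + (21.3/100)*(98.2-74.3) = 79.39 F

79.39 F


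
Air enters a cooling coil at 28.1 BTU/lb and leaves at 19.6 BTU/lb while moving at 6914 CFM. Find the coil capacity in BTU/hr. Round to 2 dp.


Q = 4.5 * 6914 * (28.1 - 19.6) = 264460.50 BTU/hr

264460.50 BTU/hr


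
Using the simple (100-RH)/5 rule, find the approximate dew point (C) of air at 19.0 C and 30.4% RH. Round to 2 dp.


Td = 19.0 - (100-30.4)/5 = 5.08 C

5.08 C


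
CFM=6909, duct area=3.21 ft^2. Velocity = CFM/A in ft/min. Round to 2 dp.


V = 6909 / 3.21 = 2152.34 ft/min

2152.34 ft/min


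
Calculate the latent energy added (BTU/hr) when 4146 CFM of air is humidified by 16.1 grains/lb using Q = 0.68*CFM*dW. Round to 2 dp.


Q = 0.68 * 4146 * 16.1 = 45390.41 BTU/hr

45390.41 BTU/hr


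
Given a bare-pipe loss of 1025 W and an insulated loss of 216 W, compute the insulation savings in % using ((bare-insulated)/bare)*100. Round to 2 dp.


Savings = ((1025-216)/1025)*100 = 78.93 %

78.93 %


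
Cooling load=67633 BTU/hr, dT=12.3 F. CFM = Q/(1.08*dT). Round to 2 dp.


CFM = 67633 / (1.08 * 12.3) = 5091.31

5091.31 CFM


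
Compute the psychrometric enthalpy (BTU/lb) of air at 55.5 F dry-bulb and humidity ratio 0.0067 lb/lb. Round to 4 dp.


h = 0.24*55.5 + 0.0067*(1061+0.444*55.5) = 20.5938 BTU/lb

20.5938 BTU/lb


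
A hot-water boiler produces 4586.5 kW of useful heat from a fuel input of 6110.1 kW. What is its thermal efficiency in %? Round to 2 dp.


eta = (4586.5/6110.1)*100 = 75.06 %

75.06 %


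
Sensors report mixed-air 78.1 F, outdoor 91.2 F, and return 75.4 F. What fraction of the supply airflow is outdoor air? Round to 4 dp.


frac = (78.1 - 75.4) / (91.2 - 75.4) = 0.1709

0.1709


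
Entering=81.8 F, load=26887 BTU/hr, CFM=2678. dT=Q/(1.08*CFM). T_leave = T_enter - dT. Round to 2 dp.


dT = 26887/(1.08*2678) = 9.2963
T_leave = 81.8 - 9.2963 = 72.50 F

72.50 F


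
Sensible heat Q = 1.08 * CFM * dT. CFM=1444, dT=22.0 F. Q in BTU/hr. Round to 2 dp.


Q = 1.08 * 1444 * 22.0 = 34309.44 BTU/hr

34309.44 BTU/hr


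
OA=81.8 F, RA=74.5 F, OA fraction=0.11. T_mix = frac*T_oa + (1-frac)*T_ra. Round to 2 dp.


T_mix = 0.11*81.8 + 0.89*74.5 = 75.30 F

75.30 F


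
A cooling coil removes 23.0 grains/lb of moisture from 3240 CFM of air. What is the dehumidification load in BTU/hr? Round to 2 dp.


Q = 0.68 * 3240 * 23.0 = 50673.60 BTU/hr

50673.60 BTU/hr


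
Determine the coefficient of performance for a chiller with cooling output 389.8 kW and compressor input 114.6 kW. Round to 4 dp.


COP = 389.8 / 114.6 = 3.4014

3.4014


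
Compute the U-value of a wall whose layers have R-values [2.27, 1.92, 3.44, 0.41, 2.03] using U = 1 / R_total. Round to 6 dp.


R_total = 2.27 + 1.92 + 3.44 + 0.41 + 2.03 = 10.07
U = 1/10.07 = 0.099305

0.099305


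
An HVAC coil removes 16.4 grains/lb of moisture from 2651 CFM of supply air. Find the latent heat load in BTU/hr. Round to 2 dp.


Q = 0.68 * 2651 * 16.4 = 29563.95 BTU/hr

29563.95 BTU/hr


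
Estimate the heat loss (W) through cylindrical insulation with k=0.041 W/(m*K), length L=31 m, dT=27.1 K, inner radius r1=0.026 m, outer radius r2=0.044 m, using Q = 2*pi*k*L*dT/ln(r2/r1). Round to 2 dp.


Q = 2*pi*0.041*31*27.1/ln(0.044/0.026) = 411.37 W

411.37 W


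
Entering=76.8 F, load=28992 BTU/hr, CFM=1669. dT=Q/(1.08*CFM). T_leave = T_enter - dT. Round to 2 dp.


dT = 28992/(1.08*1669) = 16.0841
T_leave = 76.8 - 16.0841 = 60.72 F

60.72 F


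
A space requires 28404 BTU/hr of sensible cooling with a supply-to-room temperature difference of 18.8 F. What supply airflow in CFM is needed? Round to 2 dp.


CFM = 28404 / (1.08 * 18.8) = 1398.94

1398.94 CFM


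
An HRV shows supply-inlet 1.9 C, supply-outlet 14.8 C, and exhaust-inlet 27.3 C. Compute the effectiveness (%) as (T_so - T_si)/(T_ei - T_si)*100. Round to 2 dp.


eff = (14.8-1.9)/(27.3-1.9)*100 = 50.79 %

50.79 %


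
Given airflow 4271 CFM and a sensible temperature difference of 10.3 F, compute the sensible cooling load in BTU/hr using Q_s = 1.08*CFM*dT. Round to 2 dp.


Q = 1.08 * 4271 * 10.3 = 47510.60 BTU/hr

47510.60 BTU/hr


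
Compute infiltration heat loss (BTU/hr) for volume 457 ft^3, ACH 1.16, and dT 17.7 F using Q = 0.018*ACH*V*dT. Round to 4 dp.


Q = 0.018 * 1.16 * 457 * 17.7 = 168.8962 BTU/hr

168.8962 BTU/hr


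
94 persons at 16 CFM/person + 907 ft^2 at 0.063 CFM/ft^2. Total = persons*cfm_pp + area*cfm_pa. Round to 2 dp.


Total = 94*16 + 907*0.063 = 1561.14 CFM

1561.14 CFM


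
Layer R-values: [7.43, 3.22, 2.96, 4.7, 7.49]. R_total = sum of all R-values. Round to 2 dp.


R_total = 7.43 + 3.22 + 2.96 + 4.7 + 7.49 = 25.80

25.80


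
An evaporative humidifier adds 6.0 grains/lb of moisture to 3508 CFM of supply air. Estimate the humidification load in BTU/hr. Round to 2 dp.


Q = 0.68 * 3508 * 6.0 = 14312.64 BTU/hr

14312.64 BTU/hr


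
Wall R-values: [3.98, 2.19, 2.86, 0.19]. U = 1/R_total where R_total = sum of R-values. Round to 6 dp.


R_total = 3.98 + 2.19 + 2.86 + 0.19 = 9.22
U = 1/9.22 = 0.108460

0.108460


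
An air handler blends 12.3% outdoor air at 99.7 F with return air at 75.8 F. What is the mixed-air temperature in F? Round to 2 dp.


T_mix = 75.8 + (12.3/100)*(99.7-75.8) = 78.74 F

78.74 F


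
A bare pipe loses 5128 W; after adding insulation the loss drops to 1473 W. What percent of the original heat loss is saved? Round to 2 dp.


Savings = ((5128-1473)/5128)*100 = 71.28 %

71.28 %


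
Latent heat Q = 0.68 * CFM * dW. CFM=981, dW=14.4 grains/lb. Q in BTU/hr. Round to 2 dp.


Q = 0.68 * 981 * 14.4 = 9605.95 BTU/hr

9605.95 BTU/hr


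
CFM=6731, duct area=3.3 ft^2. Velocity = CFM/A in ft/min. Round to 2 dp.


V = 6731 / 3.3 = 2039.70 ft/min

2039.70 ft/min


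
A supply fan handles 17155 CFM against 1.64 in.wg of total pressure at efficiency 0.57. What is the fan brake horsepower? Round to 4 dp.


BHP = 17155 * 1.64 / (6356 * 0.57) = 7.7656 hp

7.7656 hp


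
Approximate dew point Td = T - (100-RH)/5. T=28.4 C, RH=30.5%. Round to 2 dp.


Td = 28.4 - (100-30.5)/5 = 14.50 C

14.50 C


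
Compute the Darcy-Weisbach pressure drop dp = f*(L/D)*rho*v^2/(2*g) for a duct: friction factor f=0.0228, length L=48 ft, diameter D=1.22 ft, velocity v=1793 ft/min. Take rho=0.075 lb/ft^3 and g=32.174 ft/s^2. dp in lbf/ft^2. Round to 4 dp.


v_fps = 1793/60 = 29.8833 ft/s
dp = 0.0228*(48/1.22)*0.075*29.8833^2/(2*32.174) = 0.9337 lbf/ft^2

0.9337 lbf/ft^2


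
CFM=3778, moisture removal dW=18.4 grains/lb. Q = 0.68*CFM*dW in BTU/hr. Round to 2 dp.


Q = 0.68 * 3778 * 18.4 = 47270.34 BTU/hr

47270.34 BTU/hr


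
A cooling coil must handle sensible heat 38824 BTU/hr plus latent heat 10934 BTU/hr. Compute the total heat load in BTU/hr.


Qt = 38824 + 10934 = 49758 BTU/hr

49758 BTU/hr


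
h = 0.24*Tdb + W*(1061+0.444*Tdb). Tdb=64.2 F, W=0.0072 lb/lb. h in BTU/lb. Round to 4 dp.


h = 0.24*64.2 + 0.0072*(1061+0.444*64.2) = 23.2524 BTU/lb

23.2524 BTU/lb


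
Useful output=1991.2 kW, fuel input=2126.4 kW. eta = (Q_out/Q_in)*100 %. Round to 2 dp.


eta = (1991.2/2126.4)*100 = 93.64 %

93.64 %


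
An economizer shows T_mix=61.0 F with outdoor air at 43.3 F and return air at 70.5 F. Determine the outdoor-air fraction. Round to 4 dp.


frac = (61.0 - 70.5) / (43.3 - 70.5) = 0.3493

0.3493


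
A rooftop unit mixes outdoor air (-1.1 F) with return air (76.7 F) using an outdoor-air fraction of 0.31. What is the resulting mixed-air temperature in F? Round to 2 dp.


T_mix = 0.31*(-1.1) + 0.69*76.7 = 52.58 F

52.58 F


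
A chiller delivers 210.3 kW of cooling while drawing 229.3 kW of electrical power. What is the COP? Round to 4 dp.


COP = 210.3 / 229.3 = 0.9171

0.9171


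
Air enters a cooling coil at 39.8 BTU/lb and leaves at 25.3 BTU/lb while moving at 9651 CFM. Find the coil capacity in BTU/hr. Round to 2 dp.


Q = 4.5 * 9651 * (39.8 - 25.3) = 629727.75 BTU/hr

629727.75 BTU/hr


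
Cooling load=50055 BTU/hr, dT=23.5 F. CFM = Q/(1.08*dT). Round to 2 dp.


CFM = 50055 / (1.08 * 23.5) = 1972.22

1972.22 CFM


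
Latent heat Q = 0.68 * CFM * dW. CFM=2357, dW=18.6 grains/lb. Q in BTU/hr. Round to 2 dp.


Q = 0.68 * 2357 * 18.6 = 29811.34 BTU/hr

29811.34 BTU/hr


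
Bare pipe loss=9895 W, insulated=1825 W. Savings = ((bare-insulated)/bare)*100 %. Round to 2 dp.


Savings = ((9895-1825)/9895)*100 = 81.56 %

81.56 %


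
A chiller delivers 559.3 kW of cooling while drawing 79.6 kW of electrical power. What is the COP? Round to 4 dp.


COP = 559.3 / 79.6 = 7.0264

7.0264


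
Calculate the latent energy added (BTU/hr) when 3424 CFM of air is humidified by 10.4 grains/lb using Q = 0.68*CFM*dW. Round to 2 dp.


Q = 0.68 * 3424 * 10.4 = 24214.53 BTU/hr

24214.53 BTU/hr


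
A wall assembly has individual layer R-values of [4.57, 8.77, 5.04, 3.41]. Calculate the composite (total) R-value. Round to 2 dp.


R_total = 4.57 + 8.77 + 5.04 + 3.41 = 21.79

21.79


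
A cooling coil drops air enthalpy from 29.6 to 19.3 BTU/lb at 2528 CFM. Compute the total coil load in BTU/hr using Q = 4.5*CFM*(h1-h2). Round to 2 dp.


Q = 4.5 * 2528 * (29.6 - 19.3) = 117172.80 BTU/hr

117172.80 BTU/hr


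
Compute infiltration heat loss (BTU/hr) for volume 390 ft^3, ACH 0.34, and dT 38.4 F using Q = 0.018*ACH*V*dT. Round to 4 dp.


Q = 0.018 * 0.34 * 390 * 38.4 = 91.6531 BTU/hr

91.6531 BTU/hr


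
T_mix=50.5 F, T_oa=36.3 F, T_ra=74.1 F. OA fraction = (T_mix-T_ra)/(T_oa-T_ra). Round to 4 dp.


frac = (50.5 - 74.1) / (36.3 - 74.1) = 0.6243

0.6243


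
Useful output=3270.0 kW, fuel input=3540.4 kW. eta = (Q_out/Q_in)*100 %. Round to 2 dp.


eta = (3270.0/3540.4)*100 = 92.36 %

92.36 %


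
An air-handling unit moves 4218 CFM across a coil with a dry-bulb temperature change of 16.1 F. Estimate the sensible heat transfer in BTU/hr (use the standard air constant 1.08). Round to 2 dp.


Q = 1.08 * 4218 * 16.1 = 73342.58 BTU/hr

73342.58 BTU/hr


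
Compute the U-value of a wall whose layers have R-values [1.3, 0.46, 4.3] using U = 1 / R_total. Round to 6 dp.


R_total = 1.3 + 0.46 + 4.3 = 6.06
U = 1/6.06 = 0.165017

0.165017


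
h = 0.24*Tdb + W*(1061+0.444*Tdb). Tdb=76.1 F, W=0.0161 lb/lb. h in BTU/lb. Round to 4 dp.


h = 0.24*76.1 + 0.0161*(1061+0.444*76.1) = 35.8901 BTU/lb

35.8901 BTU/lb


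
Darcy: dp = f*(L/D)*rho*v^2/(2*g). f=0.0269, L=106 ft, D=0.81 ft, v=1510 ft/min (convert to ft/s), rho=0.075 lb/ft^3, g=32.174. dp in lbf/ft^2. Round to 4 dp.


v_fps = 1510/60 = 25.1667 ft/s
dp = 0.0269*(106/0.81)*0.075*25.1667^2/(2*32.174) = 2.5987 lbf/ft^2

2.5987 lbf/ft^2


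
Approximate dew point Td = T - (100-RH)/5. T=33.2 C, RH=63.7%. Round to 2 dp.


Td = 33.2 - (100-63.7)/5 = 25.94 C

25.94 C


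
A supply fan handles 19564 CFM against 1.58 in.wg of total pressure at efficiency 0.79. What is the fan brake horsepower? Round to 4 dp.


BHP = 19564 * 1.58 / (6356 * 0.79) = 6.1561 hp

6.1561 hp


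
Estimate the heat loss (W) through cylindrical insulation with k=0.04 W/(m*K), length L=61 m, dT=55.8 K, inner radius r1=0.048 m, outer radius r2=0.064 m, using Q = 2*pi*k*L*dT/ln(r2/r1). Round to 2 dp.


Q = 2*pi*0.04*61*55.8/ln(0.064/0.048) = 2973.66 W

2973.66 W


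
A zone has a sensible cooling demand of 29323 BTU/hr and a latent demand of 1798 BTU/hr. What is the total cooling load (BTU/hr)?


Qt = 29323 + 1798 = 31121 BTU/hr

31121 BTU/hr


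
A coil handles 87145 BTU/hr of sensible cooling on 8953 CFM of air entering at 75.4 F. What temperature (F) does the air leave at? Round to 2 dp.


dT = 87145/(1.08*8953) = 9.0126
T_leave = 75.4 - 9.0126 = 66.39 F

66.39 F


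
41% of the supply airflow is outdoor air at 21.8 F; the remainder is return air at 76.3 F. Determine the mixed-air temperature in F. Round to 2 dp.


T_mix = 0.41*21.8 + 0.59*76.3 = 53.96 F

53.96 F


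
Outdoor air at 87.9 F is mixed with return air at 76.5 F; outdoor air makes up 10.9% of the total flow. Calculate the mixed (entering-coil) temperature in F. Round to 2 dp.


T_mix = 76.5 + (10.9/100)*(87.9-76.5) = 77.74 F

77.74 F


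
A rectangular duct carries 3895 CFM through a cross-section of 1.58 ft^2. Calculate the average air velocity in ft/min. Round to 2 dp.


V = 3895 / 1.58 = 2465.19 ft/min

2465.19 ft/min


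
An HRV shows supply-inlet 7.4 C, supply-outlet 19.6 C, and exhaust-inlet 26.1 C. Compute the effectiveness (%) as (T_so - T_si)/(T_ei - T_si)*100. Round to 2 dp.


eff = (19.6-7.4)/(26.1-7.4)*100 = 65.24 %

65.24 %


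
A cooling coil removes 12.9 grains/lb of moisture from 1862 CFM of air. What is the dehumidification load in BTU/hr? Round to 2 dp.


Q = 0.68 * 1862 * 12.9 = 16333.46 BTU/hr

16333.46 BTU/hr


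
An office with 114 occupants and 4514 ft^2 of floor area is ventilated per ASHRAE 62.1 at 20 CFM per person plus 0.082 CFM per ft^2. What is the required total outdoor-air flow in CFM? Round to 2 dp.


Total = 114*20 + 4514*0.082 = 2650.15 CFM

2650.15 CFM


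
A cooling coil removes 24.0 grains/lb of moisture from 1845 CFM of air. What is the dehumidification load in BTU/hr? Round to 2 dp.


Q = 0.68 * 1845 * 24.0 = 30110.40 BTU/hr

30110.40 BTU/hr


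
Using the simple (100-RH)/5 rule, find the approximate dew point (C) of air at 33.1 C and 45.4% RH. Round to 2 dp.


Td = 33.1 - (100-45.4)/5 = 22.18 C

22.18 C


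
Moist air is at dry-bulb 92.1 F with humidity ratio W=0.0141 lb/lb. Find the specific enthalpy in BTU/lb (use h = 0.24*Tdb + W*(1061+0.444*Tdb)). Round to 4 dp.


h = 0.24*92.1 + 0.0141*(1061+0.444*92.1) = 37.6407 BTU/lb

37.6407 BTU/lb


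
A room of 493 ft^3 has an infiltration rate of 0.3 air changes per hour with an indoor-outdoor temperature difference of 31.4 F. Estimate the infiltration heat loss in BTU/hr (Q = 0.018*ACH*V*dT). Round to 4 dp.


Q = 0.018 * 0.3 * 493 * 31.4 = 83.5931 BTU/hr

83.5931 BTU/hr


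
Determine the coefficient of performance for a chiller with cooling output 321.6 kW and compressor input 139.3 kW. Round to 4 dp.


COP = 321.6 / 139.3 = 2.3087

2.3087


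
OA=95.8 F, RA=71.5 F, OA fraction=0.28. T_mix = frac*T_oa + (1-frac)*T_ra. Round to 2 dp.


T_mix = 0.28*95.8 + 0.72*71.5 = 78.30 F

78.30 F


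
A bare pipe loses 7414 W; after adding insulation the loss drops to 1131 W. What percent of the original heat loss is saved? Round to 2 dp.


Savings = ((7414-1131)/7414)*100 = 84.75 %

84.75 %


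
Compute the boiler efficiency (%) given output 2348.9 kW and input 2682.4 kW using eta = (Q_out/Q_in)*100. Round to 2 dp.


eta = (2348.9/2682.4)*100 = 87.57 %

87.57 %


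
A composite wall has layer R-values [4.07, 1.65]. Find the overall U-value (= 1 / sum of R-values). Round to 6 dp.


R_total = 4.07 + 1.65 = 5.72
U = 1/5.72 = 0.174825

0.174825


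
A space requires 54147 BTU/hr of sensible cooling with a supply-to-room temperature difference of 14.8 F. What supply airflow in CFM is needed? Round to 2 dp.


CFM = 54147 / (1.08 * 14.8) = 3387.58

3387.58 CFM


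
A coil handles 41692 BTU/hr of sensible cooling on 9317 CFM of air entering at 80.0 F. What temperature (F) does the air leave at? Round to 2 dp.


dT = 41692/(1.08*9317) = 4.1434
T_leave = 80.0 - 4.1434 = 75.86 F

75.86 F


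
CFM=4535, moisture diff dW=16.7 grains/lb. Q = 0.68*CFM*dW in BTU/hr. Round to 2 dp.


Q = 0.68 * 4535 * 16.7 = 51499.46 BTU/hr

51499.46 BTU/hr


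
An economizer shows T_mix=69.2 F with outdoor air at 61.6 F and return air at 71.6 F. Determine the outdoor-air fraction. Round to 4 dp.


frac = (69.2 - 71.6) / (61.6 - 71.6) = 0.2400

0.2400


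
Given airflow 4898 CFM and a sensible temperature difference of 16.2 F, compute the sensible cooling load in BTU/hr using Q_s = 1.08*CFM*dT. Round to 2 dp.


Q = 1.08 * 4898 * 16.2 = 85695.41 BTU/hr

85695.41 BTU/hr


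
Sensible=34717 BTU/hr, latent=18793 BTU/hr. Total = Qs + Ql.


Qt = 34717 + 18793 = 53510 BTU/hr

53510 BTU/hr


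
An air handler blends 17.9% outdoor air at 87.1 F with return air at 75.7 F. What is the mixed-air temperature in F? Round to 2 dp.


T_mix = 75.7 + (17.9/100)*(87.1-75.7) = 77.74 F

77.74 F


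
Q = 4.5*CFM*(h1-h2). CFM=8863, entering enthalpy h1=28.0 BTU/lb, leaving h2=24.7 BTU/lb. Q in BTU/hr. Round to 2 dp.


Q = 4.5 * 8863 * (28.0 - 24.7) = 131615.55 BTU/hr

131615.55 BTU/hr


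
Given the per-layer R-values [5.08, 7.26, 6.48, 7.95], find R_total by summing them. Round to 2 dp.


R_total = 5.08 + 7.26 + 6.48 + 7.95 = 26.77

26.77


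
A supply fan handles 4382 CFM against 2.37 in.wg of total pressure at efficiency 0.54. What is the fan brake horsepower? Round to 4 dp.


BHP = 4382 * 2.37 / (6356 * 0.54) = 3.0258 hp

3.0258 hp


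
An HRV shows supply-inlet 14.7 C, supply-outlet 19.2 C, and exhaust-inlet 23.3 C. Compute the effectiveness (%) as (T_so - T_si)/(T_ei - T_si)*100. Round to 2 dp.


eff = (19.2-14.7)/(23.3-14.7)*100 = 52.33 %

52.33 %


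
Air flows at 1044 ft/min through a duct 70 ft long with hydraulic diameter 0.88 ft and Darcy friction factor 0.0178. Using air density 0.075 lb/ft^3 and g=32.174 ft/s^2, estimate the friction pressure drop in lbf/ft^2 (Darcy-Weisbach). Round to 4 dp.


v_fps = 1044/60 = 17.4 ft/s
dp = 0.0178*(70/0.88)*0.075*17.4^2/(2*32.174) = 0.4996 lbf/ft^2

0.4996 lbf/ft^2


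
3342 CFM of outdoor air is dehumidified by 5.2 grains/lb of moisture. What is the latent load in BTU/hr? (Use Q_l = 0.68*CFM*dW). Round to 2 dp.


Q = 0.68 * 3342 * 5.2 = 11817.31 BTU/hr

11817.31 BTU/hr


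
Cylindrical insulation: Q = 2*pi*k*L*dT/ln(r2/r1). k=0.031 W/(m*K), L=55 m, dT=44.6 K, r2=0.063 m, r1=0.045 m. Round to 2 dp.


Q = 2*pi*0.031*55*44.6/ln(0.063/0.045) = 1420.01 W

1420.01 W


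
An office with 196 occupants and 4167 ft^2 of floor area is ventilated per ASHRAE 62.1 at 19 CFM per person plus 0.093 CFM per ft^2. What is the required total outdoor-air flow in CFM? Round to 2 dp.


Total = 196*19 + 4167*0.093 = 4111.53 CFM

4111.53 CFM


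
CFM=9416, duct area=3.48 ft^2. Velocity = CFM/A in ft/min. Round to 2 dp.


V = 9416 / 3.48 = 2705.75 ft/min

2705.75 ft/min


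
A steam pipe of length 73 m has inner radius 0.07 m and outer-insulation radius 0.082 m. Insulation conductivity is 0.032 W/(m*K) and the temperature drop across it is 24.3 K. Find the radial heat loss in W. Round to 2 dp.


Q = 2*pi*0.032*73*24.3/ln(0.082/0.07) = 2254.17 W

2254.17 W


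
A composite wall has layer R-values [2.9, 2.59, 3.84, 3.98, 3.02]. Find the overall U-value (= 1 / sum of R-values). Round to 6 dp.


R_total = 2.9 + 2.59 + 3.84 + 3.98 + 3.02 = 16.33
U = 1/16.33 = 0.061237

0.061237


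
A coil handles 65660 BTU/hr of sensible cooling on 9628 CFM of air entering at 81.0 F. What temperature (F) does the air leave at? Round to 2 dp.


dT = 65660/(1.08*9628) = 6.3145
T_leave = 81.0 - 6.3145 = 74.69 F

74.69 F


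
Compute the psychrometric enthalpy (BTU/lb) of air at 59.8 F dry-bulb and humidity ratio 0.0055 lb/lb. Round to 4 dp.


h = 0.24*59.8 + 0.0055*(1061+0.444*59.8) = 20.3335 BTU/lb

20.3335 BTU/lb


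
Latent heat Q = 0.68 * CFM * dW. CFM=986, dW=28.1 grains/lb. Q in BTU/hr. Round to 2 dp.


Q = 0.68 * 986 * 28.1 = 18840.49 BTU/hr

18840.49 BTU/hr


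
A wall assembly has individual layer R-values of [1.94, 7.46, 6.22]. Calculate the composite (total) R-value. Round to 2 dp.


R_total = 1.94 + 7.46 + 6.22 = 15.62

15.62
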